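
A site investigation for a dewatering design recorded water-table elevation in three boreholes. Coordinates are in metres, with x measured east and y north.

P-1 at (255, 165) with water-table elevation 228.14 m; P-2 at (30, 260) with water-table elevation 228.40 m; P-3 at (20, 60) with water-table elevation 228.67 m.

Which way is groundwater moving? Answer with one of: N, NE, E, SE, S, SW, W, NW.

With h = a·x + b·y + c and P-1 as origin, the differences give:
  (-225)·a + 95·b = +0.26
  (-235)·a + (-105)·b = +0.53
Eliminate b (×(-105) and ×95, subtract): 45950·a = -77.650 → a = ∂h/∂x = -0.001690
Back-substitute: b = ∂h/∂y = -0.001266.
Flow = −∇h = (+0.001690 east, +0.001266 north), which points northeast.

NE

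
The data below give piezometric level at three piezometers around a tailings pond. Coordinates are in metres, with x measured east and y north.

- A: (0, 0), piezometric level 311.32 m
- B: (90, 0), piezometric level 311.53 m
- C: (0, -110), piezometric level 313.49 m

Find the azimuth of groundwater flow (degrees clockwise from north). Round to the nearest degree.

353°

∂h/∂x = (311.53 − 311.32) / (90 − 0) = +0.002333
∂h/∂y = (313.49 − 311.32) / (-110 − 0) = -0.01973
Flow direction (−∇h) has components (-0.002333 E, +0.01973 N).
Azimuth = atan2(E, N) = atan2(-0.002333, +0.01973) = 353.3° ≈ 353°.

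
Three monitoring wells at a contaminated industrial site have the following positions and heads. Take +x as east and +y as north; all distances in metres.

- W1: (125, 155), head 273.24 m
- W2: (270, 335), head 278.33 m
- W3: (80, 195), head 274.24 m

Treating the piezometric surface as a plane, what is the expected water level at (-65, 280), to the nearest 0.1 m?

With h = a·x + b·y + c and W1 as origin, the differences give:
  145·a + 180·b = +5.09
  (-45)·a + 40·b = +1.00
Eliminate b (×40 and ×180, subtract): 13900·a = 23.600 → a = ∂h/∂x = +0.001698
Back-substitute: b = ∂h/∂y = +0.02691.
h(-65, 280) = 273.24 + (+0.001698)·(-190) + (+0.02691)·(125) = 273.24 -0.323 +3.364 = 276.281 m.

276.3 m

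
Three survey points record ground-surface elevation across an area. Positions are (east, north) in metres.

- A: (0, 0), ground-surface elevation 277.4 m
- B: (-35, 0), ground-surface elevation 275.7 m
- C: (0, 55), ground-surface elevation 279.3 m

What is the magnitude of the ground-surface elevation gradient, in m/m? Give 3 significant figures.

0.0596 m/m

∂z/∂x = (275.7 − 277.4) / (-35 − 0) = +0.04857
∂z/∂y = (279.3 − 277.4) / (55 − 0) = +0.03455
|∇f| = √(0.04857² + 0.03455²) = 0.0596 m/m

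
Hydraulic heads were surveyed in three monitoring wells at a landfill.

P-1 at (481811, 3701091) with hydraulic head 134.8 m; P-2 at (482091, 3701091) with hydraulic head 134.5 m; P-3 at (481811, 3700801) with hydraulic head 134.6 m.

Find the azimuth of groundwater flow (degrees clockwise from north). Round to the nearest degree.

123°

∂h/∂x = (134.5 − 134.8) / (482091 − 481811) = -0.001071
∂h/∂y = (134.6 − 134.8) / (3700801 − 3701091) = +0.0006897
Flow direction (−∇h) has components (+0.001071 E, -0.0006897 N).
Azimuth = atan2(E, N) = atan2(+0.001071, -0.0006897) = 122.8° ≈ 123°.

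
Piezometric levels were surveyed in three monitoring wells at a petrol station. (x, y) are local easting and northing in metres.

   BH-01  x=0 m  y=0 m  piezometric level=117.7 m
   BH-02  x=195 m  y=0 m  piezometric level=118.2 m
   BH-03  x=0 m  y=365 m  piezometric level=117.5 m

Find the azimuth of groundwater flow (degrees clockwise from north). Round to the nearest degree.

∂h/∂x = (118.2 − 117.7) / (195 − 0) = +0.002564
∂h/∂y = (117.5 − 117.7) / (365 − 0) = -0.0005479
Flow direction (−∇h) has components (-0.002564 E, +0.0005479 N).
Azimuth = atan2(E, N) = atan2(-0.002564, +0.0005479) = 282.1° ≈ 282°.

282°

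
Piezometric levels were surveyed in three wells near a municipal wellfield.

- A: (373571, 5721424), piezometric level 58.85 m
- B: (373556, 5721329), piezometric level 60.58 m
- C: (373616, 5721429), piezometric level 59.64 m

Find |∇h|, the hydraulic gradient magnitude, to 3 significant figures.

0.0292

Taking A as reference: B−A = (-15, -95, +1.73); C−A = (45, 5, +0.79).
Determinant of the coordinate differences = (-15)·5 − 45·(-95) = 4200.
∂h/∂x = [(+1.73)·5 − (+0.79)·(-95)] / 4200 = +0.01993
∂h/∂y = [(-15)·(+0.79) − 45·(+1.73)] / 4200 = -0.02136
|∇h| = √(0.01993² + -0.02136²) = 0.02921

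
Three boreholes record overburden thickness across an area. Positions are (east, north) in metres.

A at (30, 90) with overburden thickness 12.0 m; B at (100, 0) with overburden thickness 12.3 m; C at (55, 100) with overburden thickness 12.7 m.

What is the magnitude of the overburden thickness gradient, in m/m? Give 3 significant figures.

With d = a·x + b·y + c and A as origin, the differences give:
  70·a + (-90)·b = +0.3
  25·a + 10·b = +0.7
Eliminate b (×10 and ×(-90), subtract): 2950·a = 66.00 → a = ∂d/∂x = +0.02237
Back-substitute: b = ∂d/∂y = +0.01407.
|∇f| = √(0.02237² + 0.01407²) = 0.02643 m/m

0.0264 m/m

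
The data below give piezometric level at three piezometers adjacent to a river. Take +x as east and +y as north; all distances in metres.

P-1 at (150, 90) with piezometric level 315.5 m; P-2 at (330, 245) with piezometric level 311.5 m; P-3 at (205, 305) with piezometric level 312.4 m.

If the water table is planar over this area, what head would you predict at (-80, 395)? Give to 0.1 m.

315.0 m

With h = a·x + b·y + c and P-1 as origin, the differences give:
  180·a + 155·b = -4.0
  55·a + 215·b = -3.1
Eliminate b (×215 and ×155, subtract): 30175·a = -379.50 → a = ∂h/∂x = -0.01258
Back-substitute: b = ∂h/∂y = -0.01120.
h(-80, 395) = 315.5 + (-0.01258)·(-230) + (-0.01120)·(305) = 315.5 +2.893 -3.416 = 314.976 m.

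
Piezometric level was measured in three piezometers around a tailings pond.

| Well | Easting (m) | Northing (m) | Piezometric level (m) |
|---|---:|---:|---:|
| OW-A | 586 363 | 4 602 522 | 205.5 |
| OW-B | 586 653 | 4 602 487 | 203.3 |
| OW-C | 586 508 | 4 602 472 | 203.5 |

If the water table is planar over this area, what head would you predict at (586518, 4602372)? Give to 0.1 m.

Differences from OW-A: to OW-B (Δx, Δy, Δh) = (290, -35, -2.2); to OW-C = (145, -50, -2.0).
Solve a·Δx + b·Δy = Δh: det = 290·(-50) − 145·(-35) = -9425.
∂h/∂x = [(-2.2)·(-50) − (-2.0)·(-35)] / -9425 = -0.004244
∂h/∂y = [290·(-2.0) − 145·(-2.2)] / -9425 = +0.02769
h(586518, 4602372) = 205.5 + (-0.004244)·(155) + (+0.02769)·(-150) = 205.5 -0.658 -4.154 = 200.688 m.

200.7 m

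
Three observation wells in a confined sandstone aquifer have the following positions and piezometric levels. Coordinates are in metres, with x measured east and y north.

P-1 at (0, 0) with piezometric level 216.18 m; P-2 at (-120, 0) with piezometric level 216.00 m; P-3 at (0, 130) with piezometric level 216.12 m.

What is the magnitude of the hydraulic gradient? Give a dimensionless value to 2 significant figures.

∂h/∂x = (216.00 − 216.18) / (-120 − 0) = +0.001500
∂h/∂y = (216.12 − 216.18) / (130 − 0) = -0.0004615
|∇h| = √(0.001500² + -0.0004615²) = 0.001569

0.0016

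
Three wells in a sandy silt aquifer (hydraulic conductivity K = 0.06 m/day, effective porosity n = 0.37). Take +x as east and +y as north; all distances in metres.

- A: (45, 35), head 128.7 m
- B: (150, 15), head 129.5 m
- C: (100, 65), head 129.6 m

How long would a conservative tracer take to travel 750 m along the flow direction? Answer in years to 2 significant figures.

Differences from A: to B (Δx, Δy, Δh) = (105, -20, +0.8); to C = (55, 30, +0.9).
Determinant of the coordinate differences = 105·30 − 55·(-20) = 4250.
∂h/∂x = [(+0.8)·30 − (+0.9)·(-20)] / 4250 = +0.009882
∂h/∂y = [105·(+0.9) − 55·(+0.8)] / 4250 = +0.01188
|∇h| = √(0.009882² + 0.01188²) = 0.01545
Seepage velocity v = K·i/n = 0.06 × 0.01545 / 0.37 = 0.002505 m/day.
t = 750 / 0.002505 = 2.994e+05 days = 820 years.

820 years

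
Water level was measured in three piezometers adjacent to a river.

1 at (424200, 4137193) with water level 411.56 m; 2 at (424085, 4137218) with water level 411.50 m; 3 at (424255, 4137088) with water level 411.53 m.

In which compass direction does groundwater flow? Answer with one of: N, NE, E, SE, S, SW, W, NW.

SW

Taking 1 as reference: 2−1 = (-115, 25, -0.06); 3−1 = (55, -105, -0.03).
Determinant of the coordinate differences = (-115)·(-105) − 55·25 = 10700.
∂h/∂x = [(-0.06)·(-105) − (-0.03)·25] / 10700 = +0.0006589
∂h/∂y = [(-115)·(-0.03) − 55·(-0.06)] / 10700 = +0.0006308
Flow = −∇h = (-0.0006589 east, -0.0006308 north), which points southwest.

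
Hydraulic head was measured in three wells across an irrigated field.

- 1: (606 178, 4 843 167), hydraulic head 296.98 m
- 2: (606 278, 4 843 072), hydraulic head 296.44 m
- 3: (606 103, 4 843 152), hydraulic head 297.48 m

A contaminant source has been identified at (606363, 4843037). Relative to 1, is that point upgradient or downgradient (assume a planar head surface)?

downgradient

Taking 1 as reference: 2−1 = (100, -95, -0.54); 3−1 = (-75, -15, +0.50).
Solve a·Δx + b·Δy = Δh: det = 100·(-15) − (-75)·(-95) = -8625.
∂h/∂x = [(-0.54)·(-15) − (+0.50)·(-95)] / -8625 = -0.006446
∂h/∂y = [100·(+0.50) − (-75)·(-0.54)] / -8625 = -0.001101
Head at (606363, 4843037) = 296.98 + (-0.006446)·(185) + (-0.001101)·(-130) = 295.93 m.
That is lower than the 296.98 m at 1, so the point is downgradient.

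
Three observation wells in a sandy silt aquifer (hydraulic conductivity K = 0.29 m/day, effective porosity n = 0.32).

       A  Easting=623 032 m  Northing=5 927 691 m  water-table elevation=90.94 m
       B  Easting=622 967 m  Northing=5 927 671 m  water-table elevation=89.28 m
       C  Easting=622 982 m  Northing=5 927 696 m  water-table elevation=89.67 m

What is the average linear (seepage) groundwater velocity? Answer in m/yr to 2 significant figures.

Three-point gradient (reference A): Δ to B = (-65, -20, -1.66), Δ to C = (-50, 5, -1.27).
∂h/∂x = +0.02543, ∂h/∂y = +0.0003396 (det = -1325).
|∇h| = √(0.02543² + 0.0003396²) = 0.02543
Seepage velocity v = K·i/n = 0.29 × 0.02543 / 0.32 = 0.02305 m/day = 8.419 m/yr.

8.4 m/yr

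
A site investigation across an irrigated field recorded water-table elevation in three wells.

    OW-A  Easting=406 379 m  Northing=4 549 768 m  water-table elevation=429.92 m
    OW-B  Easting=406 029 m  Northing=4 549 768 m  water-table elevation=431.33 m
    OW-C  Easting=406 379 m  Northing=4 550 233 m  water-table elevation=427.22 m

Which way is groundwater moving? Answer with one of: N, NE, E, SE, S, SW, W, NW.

∂h/∂x = (431.33 − 429.92) / (406029 − 406379) = -0.004029
∂h/∂y = (427.22 − 429.92) / (4550233 − 4549768) = -0.005806
Flow = −∇h = (+0.004029 east, +0.005806 north), which points northeast.

NE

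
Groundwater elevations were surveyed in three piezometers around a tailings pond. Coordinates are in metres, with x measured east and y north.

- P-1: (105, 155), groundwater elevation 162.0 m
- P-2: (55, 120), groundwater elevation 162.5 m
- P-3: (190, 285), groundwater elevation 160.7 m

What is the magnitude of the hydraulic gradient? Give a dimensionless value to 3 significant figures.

With h = a·x + b·y + c and P-1 as origin, the differences give:
  (-50)·a + (-35)·b = +0.5
  85·a + 130·b = -1.3
Eliminate b (×130 and ×(-35), subtract): -3525·a = 19.50 → a = ∂h/∂x = -0.005532
Back-substitute: b = ∂h/∂y = -0.006383.
|∇h| = √(-0.005532² + -0.006383²) = 0.008447

0.00845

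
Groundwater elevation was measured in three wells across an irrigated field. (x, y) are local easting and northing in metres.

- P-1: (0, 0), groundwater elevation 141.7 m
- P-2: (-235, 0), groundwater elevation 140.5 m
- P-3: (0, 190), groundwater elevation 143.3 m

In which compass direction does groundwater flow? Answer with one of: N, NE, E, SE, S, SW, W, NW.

∂h/∂x = (140.5 − 141.7) / (-235 − 0) = +0.005106
∂h/∂y = (143.3 − 141.7) / (190 − 0) = +0.008421
Flow = −∇h = (-0.005106 east, -0.008421 north), which points southwest.

SW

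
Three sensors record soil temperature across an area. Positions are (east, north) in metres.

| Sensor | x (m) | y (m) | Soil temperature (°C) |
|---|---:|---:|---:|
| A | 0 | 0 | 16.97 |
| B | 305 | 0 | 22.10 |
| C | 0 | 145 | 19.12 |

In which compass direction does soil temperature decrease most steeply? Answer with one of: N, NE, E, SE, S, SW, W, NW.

∂T/∂x = (22.10 − 16.97) / (305 − 0) = +0.01682
∂T/∂y = (19.12 − 16.97) / (145 − 0) = +0.01483
Steepest decrease is along −∇f = (-0.01682 E, -0.01483 N) → southwest.

SW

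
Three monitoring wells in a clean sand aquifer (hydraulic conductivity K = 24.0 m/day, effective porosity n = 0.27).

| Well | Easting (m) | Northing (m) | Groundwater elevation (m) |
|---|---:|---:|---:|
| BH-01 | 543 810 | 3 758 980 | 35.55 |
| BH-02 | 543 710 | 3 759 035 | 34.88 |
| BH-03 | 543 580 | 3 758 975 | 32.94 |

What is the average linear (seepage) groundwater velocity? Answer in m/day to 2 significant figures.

1.2 m/day

Three-point gradient (reference BH-01): Δ to BH-02 = (-100, 55, -0.67), Δ to BH-03 = (-230, -5, -2.61).
∂h/∂x = +0.01117, ∂h/∂y = +0.008129 (det = 13150).
|∇h| = √(0.01117² + 0.008129²) = 0.01381
Seepage velocity v = K·i/n = 24.0 × 0.01381 / 0.27 = 1.228 m/day.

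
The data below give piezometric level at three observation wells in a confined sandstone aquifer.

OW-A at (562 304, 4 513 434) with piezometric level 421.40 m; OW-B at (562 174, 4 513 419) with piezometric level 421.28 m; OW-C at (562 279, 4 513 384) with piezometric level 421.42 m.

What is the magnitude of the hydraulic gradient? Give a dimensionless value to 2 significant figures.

0.0014

With h = a·x + b·y + c and OW-A as origin, the differences give:
  (-130)·a + (-15)·b = -0.12
  (-25)·a + (-50)·b = +0.02
Eliminate b (×(-50) and ×(-15), subtract): 6125·a = 6.300 → a = ∂h/∂x = +0.001029
Back-substitute: b = ∂h/∂y = -0.0009143.
|∇h| = √(0.001029² + -0.0009143²) = 0.001377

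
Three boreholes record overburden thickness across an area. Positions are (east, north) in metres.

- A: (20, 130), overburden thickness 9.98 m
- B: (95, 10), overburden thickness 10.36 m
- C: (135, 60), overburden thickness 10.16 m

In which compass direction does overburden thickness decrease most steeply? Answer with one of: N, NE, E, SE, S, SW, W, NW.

With d = a·x + b·y + c and A as origin, the differences give:
  75·a + (-120)·b = +0.38
  115·a + (-70)·b = +0.18
Eliminate b (×(-70) and ×(-120), subtract): 8550·a = -5.000 → a = ∂d/∂x = -0.0005848
Back-substitute: b = ∂d/∂y = -0.003532.
Steepest decrease is along −∇f = (+0.0005848 E, +0.003532 N) → north.

N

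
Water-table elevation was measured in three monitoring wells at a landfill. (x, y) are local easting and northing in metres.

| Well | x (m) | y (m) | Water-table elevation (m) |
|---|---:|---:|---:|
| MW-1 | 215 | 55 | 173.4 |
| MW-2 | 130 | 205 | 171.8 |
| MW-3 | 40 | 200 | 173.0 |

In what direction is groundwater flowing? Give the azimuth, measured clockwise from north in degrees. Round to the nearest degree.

035°

With h = a·x + b·y + c and MW-1 as origin, the differences give:
  (-85)·a + 150·b = -1.6
  (-175)·a + 145·b = -0.4
Eliminate b (×145 and ×150, subtract): 13925·a = -172.00 → a = ∂h/∂x = -0.01235
Back-substitute: b = ∂h/∂y = -0.01767.
Flow direction (−∇h) has components (+0.01235 E, +0.01767 N).
Azimuth = atan2(E, N) = atan2(+0.01235, +0.01767) = 35.0° ≈ 035°.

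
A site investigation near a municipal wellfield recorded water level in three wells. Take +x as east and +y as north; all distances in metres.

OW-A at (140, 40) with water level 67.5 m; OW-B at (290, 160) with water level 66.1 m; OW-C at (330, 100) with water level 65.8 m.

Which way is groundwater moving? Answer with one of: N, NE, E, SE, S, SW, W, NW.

Taking OW-A as reference: OW-B−OW-A = (150, 120, -1.4); OW-C−OW-A = (190, 60, -1.7).
Solve a·Δx + b·Δy = Δh: det = 150·60 − 190·120 = -13800.
∂h/∂x = [(-1.4)·60 − (-1.7)·120] / -13800 = -0.008696
∂h/∂y = [150·(-1.7) − 190·(-1.4)] / -13800 = -0.0007971
Flow = −∇h = (+0.008696 east, +0.0007971 north), which points east.

E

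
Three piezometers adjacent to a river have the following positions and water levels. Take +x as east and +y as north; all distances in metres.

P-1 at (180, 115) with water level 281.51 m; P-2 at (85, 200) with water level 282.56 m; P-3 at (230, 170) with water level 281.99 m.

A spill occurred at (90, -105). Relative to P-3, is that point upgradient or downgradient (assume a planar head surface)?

downgradient

Taking P-1 as reference: P-2−P-1 = (-95, 85, +1.05); P-3−P-1 = (50, 55, +0.48).
Solve a·Δx + b·Δy = Δh: det = (-95)·55 − 50·85 = -9475.
∂h/∂x = [(+1.05)·55 − (+0.48)·85] / -9475 = -0.001789
∂h/∂y = [(-95)·(+0.48) − 50·(+1.05)] / -9475 = +0.01035
Head at (90, -105) = 281.51 + (-0.001789)·(-90) + (+0.01035)·(-220) = 279.39 m.
That is lower than the 281.99 m at P-3, so the point is downgradient.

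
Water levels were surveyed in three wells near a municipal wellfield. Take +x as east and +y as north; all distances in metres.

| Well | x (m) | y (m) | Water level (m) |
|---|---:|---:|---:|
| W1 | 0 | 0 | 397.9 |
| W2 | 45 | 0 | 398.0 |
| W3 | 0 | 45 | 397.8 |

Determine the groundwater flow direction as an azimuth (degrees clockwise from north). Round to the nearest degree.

∂h/∂x = (398.0 − 397.9) / (45 − 0) = +0.002222
∂h/∂y = (397.8 − 397.9) / (45 − 0) = -0.002222
Flow direction (−∇h) has components (-0.002222 E, +0.002222 N).
Azimuth = atan2(E, N) = atan2(-0.002222, +0.002222) = 315.0° ≈ 315°.

315°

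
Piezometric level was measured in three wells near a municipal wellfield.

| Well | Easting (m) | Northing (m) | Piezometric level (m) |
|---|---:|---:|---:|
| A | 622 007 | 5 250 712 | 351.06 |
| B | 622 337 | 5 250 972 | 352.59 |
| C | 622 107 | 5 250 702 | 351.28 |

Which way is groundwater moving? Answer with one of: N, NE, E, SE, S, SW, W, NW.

Differences from A: to B (Δx, Δy, Δh) = (330, 260, +1.53); to C = (100, -10, +0.22).
Solve a·Δx + b·Δy = Δh: det = 330·(-10) − 100·260 = -29300.
∂h/∂x = [(+1.53)·(-10) − (+0.22)·260] / -29300 = +0.002474
∂h/∂y = [330·(+0.22) − 100·(+1.53)] / -29300 = +0.002744
Flow = −∇h = (-0.002474 east, -0.002744 north), which points southwest.

SW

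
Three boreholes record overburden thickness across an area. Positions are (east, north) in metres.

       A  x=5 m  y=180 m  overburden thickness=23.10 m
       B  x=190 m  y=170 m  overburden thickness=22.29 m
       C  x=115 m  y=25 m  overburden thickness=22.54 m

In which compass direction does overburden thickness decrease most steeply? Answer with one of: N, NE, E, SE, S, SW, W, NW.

With d = a·x + b·y + c and A as origin, the differences give:
  185·a + (-10)·b = -0.81
  110·a + (-155)·b = -0.56
Eliminate b (×(-155) and ×(-10), subtract): -27575·a = 119.950 → a = ∂d/∂x = -0.004350
Back-substitute: b = ∂d/∂y = +0.0005258.
Steepest decrease is along −∇f = (+0.004350 E, -0.0005258 N) → east.

E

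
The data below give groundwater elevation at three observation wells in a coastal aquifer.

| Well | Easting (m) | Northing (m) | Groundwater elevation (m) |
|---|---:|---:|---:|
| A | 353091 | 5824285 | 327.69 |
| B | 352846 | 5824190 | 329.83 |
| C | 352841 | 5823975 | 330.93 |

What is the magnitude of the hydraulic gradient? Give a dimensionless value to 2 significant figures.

Differences from A: to B (Δx, Δy, Δh) = (-245, -95, +2.14); to C = (-250, -310, +3.24).
Solve a·Δx + b·Δy = Δh: det = (-245)·(-310) − (-250)·(-95) = 52200.
∂h/∂x = [(+2.14)·(-310) − (+3.24)·(-95)] / 52200 = -0.006812
∂h/∂y = [(-245)·(+3.24) − (-250)·(+2.14)] / 52200 = -0.004958
|∇h| = √(-0.006812² + -0.004958²) = 0.008425

0.0084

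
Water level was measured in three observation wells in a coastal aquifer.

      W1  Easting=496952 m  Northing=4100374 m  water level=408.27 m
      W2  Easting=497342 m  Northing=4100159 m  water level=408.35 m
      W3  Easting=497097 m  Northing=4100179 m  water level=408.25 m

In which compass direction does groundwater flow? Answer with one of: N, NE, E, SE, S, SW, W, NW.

Taking W1 as reference: W2−W1 = (390, -215, +0.08); W3−W1 = (145, -195, -0.02).
Determinant of the coordinate differences = 390·(-195) − 145·(-215) = -44875.
∂h/∂x = [(+0.08)·(-195) − (-0.02)·(-215)] / -44875 = +0.0004435
∂h/∂y = [390·(-0.02) − 145·(+0.08)] / -44875 = +0.0004323
Flow = −∇h = (-0.0004435 east, -0.0004323 north), which points southwest.

SW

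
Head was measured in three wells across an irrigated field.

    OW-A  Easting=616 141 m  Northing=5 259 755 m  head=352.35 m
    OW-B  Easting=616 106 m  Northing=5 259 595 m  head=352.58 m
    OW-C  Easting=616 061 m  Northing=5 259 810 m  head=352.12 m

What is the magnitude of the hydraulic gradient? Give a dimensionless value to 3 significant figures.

0.00243

Taking OW-A as reference: OW-B−OW-A = (-35, -160, +0.23); OW-C−OW-A = (-80, 55, -0.23).
Solve a·Δx + b·Δy = Δh: det = (-35)·55 − (-80)·(-160) = -14725.
∂h/∂x = [(+0.23)·55 − (-0.23)·(-160)] / -14725 = +0.001640
∂h/∂y = [(-35)·(-0.23) − (-80)·(+0.23)] / -14725 = -0.001796
|∇h| = √(0.001640² + -0.001796²) = 0.002432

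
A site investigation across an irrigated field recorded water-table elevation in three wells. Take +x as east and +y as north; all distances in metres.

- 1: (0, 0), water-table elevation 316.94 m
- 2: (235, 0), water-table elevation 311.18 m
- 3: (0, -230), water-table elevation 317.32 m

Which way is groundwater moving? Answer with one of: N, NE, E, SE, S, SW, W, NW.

∂h/∂x = (311.18 − 316.94) / (235 − 0) = -0.02451
∂h/∂y = (317.32 − 316.94) / (-230 − 0) = -0.001652
Flow = −∇h = (+0.02451 east, +0.001652 north), which points east.

E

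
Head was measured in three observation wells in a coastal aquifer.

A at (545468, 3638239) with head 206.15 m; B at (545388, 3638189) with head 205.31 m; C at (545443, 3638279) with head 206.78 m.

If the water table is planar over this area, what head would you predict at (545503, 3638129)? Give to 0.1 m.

204.4 m

Differences from A: to B (Δx, Δy, Δh) = (-80, -50, -0.84); to C = (-25, 40, +0.63).
Solve a·Δx + b·Δy = Δh: det = (-80)·40 − (-25)·(-50) = -4450.
∂h/∂x = [(-0.84)·40 − (+0.63)·(-50)] / -4450 = +0.0004719
∂h/∂y = [(-80)·(+0.63) − (-25)·(-0.84)] / -4450 = +0.01604
h(545503, 3638129) = 206.15 + (+0.0004719)·(35) + (+0.01604)·(-110) = 206.15 +0.017 -1.765 = 204.402 m.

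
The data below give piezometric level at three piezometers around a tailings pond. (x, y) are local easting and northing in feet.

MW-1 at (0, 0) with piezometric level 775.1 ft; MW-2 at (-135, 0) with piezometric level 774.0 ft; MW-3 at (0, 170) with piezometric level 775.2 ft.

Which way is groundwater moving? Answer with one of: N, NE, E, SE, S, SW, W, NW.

W

∂h/∂x = (774.0 − 775.1) / (-135 − 0) = +0.008148
∂h/∂y = (775.2 − 775.1) / (170 − 0) = +0.0005882
Flow = −∇h = (-0.008148 east, -0.0005882 north), which points west.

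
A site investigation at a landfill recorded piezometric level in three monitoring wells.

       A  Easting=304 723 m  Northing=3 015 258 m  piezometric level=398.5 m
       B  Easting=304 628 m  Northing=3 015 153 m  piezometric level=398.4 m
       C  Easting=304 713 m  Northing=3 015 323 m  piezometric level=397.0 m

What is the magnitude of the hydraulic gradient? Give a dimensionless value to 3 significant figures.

Three-point gradient (reference A): Δ to B = (-95, -105, -0.1), Δ to C = (-10, 65, -1.5).
∂h/∂x = +0.02270, ∂h/∂y = -0.01958 (det = -7225).
|∇h| = √(0.02270² + -0.01958²) = 0.02998

0.0300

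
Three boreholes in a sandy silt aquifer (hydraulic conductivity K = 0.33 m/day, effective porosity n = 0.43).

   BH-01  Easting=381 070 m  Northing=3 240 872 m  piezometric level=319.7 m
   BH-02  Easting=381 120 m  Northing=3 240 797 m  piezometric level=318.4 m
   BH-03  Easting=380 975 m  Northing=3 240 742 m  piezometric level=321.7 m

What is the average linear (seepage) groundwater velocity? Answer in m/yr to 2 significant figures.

6.6 m/yr

Differences from BH-01: to BH-02 (Δx, Δy, Δh) = (50, -75, -1.3); to BH-03 = (-95, -130, +2.0).
Determinant of the coordinate differences = 50·(-130) − (-95)·(-75) = -13625.
∂h/∂x = [(-1.3)·(-130) − (+2.0)·(-75)] / -13625 = -0.02341
∂h/∂y = [50·(+2.0) − (-95)·(-1.3)] / -13625 = +0.001725
|∇h| = √(-0.02341² + 0.001725²) = 0.02347
Seepage velocity v = K·i/n = 0.33 × 0.02347 / 0.43 = 0.01801 m/day = 6.578 m/yr.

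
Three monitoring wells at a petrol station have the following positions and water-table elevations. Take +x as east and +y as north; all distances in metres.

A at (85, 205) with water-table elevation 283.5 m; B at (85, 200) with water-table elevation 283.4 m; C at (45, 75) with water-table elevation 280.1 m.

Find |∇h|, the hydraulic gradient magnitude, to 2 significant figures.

0.028

Differences from A: to B (Δx, Δy, Δh) = (0, -5, -0.1); to C = (-40, -130, -3.4).
Solve a·Δx + b·Δy = Δh: det = 0·(-130) − (-40)·(-5) = -200.
∂h/∂x = [(-0.1)·(-130) − (-3.4)·(-5)] / -200 = +0.02000
∂h/∂y = [0·(-3.4) − (-40)·(-0.1)] / -200 = +0.02000
|∇h| = √(0.02000² + 0.02000²) = 0.02828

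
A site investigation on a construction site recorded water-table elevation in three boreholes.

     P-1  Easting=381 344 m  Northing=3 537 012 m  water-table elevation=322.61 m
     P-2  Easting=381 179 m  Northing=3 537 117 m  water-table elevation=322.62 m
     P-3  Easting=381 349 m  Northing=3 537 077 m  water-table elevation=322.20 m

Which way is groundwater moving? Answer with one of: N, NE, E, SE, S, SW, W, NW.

NE

Three-point gradient (reference P-1): Δ to P-2 = (-165, 105, +0.01), Δ to P-3 = (5, 65, -0.41).
∂h/∂x = -0.003884, ∂h/∂y = -0.006009 (det = -11250).
Flow = −∇h = (+0.003884 east, +0.006009 north), which points northeast.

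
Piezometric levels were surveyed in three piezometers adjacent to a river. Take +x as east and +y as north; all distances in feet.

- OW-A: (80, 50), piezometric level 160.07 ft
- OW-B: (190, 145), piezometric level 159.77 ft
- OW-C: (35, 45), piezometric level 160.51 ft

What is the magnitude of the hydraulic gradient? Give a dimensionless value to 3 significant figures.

0.0143

With h = a·x + b·y + c and OW-A as origin, the differences give:
  110·a + 95·b = -0.30
  (-45)·a + (-5)·b = +0.44
Eliminate b (×(-5) and ×95, subtract): 3725·a = -40.300 → a = ∂h/∂x = -0.01082
Back-substitute: b = ∂h/∂y = +0.009369.
|∇h| = √(-0.01082² + 0.009369²) = 0.01431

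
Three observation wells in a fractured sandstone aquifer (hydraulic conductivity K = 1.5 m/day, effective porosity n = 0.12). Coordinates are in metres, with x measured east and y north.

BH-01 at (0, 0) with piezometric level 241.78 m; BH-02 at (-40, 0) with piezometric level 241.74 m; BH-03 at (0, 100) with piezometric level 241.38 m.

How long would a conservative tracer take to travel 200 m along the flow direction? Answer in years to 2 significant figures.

11 years

∂h/∂x = (241.74 − 241.78) / (-40 − 0) = +0.0010000
∂h/∂y = (241.38 − 241.78) / (100 − 0) = -0.004000
|∇h| = √(0.0010000² + -0.004000²) = 0.004123
Seepage velocity v = K·i/n = 1.5 × 0.004123 / 0.12 = 0.05154 m/day.
t = 200 / 0.05154 = 3880 days = 10.6 years.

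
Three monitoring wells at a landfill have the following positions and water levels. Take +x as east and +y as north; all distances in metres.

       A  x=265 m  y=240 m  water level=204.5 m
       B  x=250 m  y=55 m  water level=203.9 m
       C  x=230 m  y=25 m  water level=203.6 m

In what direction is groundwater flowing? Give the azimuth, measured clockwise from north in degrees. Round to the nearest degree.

Differences from A: to B (Δx, Δy, Δh) = (-15, -185, -0.6); to C = (-35, -215, -0.9).
Determinant of the coordinate differences = (-15)·(-215) − (-35)·(-185) = -3250.
∂h/∂x = [(-0.6)·(-215) − (-0.9)·(-185)] / -3250 = +0.01154
∂h/∂y = [(-15)·(-0.9) − (-35)·(-0.6)] / -3250 = +0.002308
Flow direction (−∇h) has components (-0.01154 E, -0.002308 N).
Azimuth = atan2(E, N) = atan2(-0.01154, -0.002308) = 258.7° ≈ 259°.

259°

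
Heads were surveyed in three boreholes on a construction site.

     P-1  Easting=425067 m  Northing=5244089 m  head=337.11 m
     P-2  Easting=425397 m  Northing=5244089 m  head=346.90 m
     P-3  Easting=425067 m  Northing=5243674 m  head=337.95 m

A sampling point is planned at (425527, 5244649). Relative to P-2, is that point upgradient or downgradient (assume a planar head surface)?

∂h/∂x = (346.90 − 337.11) / (425397 − 425067) = +0.02967
∂h/∂y = (337.95 − 337.11) / (5243674 − 5244089) = -0.002024
Head at (425527, 5244649) = 337.11 + (+0.02967)·(460) + (-0.002024)·(560) = 349.62 m.
That is higher than the 346.90 m at P-2, so the point is upgradient.

upgradient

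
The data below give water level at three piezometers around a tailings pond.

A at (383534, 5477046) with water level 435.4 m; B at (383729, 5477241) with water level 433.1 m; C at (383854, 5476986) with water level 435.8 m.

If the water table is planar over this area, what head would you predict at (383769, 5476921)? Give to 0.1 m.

436.6 m

Taking A as reference: B−A = (195, 195, -2.3); C−A = (320, -60, +0.4).
Determinant of the coordinate differences = 195·(-60) − 320·195 = -74100.
∂h/∂x = [(-2.3)·(-60) − (+0.4)·195] / -74100 = -0.0008097
∂h/∂y = [195·(+0.4) − 320·(-2.3)] / -74100 = -0.01099
h(383769, 5476921) = 435.4 + (-0.0008097)·(235) + (-0.01099)·(-125) = 435.4 -0.190 +1.373 = 436.583 m.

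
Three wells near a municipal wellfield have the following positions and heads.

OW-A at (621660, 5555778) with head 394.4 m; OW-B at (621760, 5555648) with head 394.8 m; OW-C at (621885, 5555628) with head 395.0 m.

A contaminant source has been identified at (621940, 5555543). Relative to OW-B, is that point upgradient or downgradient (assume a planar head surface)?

With h = a·x + b·y + c and OW-A as origin, the differences give:
  100·a + (-130)·b = +0.4
  225·a + (-150)·b = +0.6
Eliminate b (×(-150) and ×(-130), subtract): 14250·a = 18.00 → a = ∂h/∂x = +0.001263
Back-substitute: b = ∂h/∂y = -0.002105.
Head at (621940, 5555543) = 394.4 + (+0.001263)·(280) + (-0.002105)·(-235) = 395.25 m.
That is higher than the 394.8 m at OW-B, so the point is upgradient.

upgradient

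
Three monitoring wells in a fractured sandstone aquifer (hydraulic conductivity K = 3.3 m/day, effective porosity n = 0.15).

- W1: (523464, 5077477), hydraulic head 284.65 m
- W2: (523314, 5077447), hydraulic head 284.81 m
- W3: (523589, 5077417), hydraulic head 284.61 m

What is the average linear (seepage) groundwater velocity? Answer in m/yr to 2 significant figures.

With h = a·x + b·y + c and W1 as origin, the differences give:
  (-150)·a + (-30)·b = +0.16
  125·a + (-60)·b = -0.04
Eliminate b (×(-60) and ×(-30), subtract): 12750·a = -10.800 → a = ∂h/∂x = -0.0008471
Back-substitute: b = ∂h/∂y = -0.001098.
|∇h| = √(-0.0008471² + -0.001098²) = 0.001387
Seepage velocity v = K·i/n = 3.3 × 0.001387 / 0.15 = 0.03051 m/day = 11.14 m/yr.

11 m/yr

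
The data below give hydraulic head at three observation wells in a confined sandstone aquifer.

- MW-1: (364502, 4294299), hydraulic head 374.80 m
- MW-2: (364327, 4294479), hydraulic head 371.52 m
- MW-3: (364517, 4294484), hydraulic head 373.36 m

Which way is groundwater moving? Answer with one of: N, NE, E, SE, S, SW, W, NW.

NW

Differences from MW-1: to MW-2 (Δx, Δy, Δh) = (-175, 180, -3.28); to MW-3 = (15, 185, -1.44).
Solve a·Δx + b·Δy = Δh: det = (-175)·185 − 15·180 = -35075.
∂h/∂x = [(-3.28)·185 − (-1.44)·180] / -35075 = +0.009910
∂h/∂y = [(-175)·(-1.44) − 15·(-3.28)] / -35075 = -0.008587
Flow = −∇h = (-0.009910 east, +0.008587 north), which points northwest.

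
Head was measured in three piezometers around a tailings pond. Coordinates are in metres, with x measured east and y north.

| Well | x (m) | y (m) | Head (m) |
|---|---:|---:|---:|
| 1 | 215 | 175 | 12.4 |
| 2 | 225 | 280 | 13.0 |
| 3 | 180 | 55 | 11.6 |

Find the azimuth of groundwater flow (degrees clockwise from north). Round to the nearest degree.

With h = a·x + b·y + c and 1 as origin, the differences give:
  10·a + 105·b = +0.6
  (-35)·a + (-120)·b = -0.8
Eliminate b (×(-120) and ×105, subtract): 2475·a = 12.00 → a = ∂h/∂x = +0.004848
Back-substitute: b = ∂h/∂y = +0.005253.
Flow direction (−∇h) has components (-0.004848 E, -0.005253 N).
Azimuth = atan2(E, N) = atan2(-0.004848, -0.005253) = 222.7° ≈ 223°.

223°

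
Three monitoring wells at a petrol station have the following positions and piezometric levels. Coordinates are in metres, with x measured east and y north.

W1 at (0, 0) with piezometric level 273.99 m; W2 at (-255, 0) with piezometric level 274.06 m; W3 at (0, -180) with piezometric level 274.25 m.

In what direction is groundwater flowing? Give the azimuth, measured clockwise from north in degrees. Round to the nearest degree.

011°

∂h/∂x = (274.06 − 273.99) / (-255 − 0) = -0.0002745
∂h/∂y = (274.25 − 273.99) / (-180 − 0) = -0.001444
Flow direction (−∇h) has components (+0.0002745 E, +0.001444 N).
Azimuth = atan2(E, N) = atan2(+0.0002745, +0.001444) = 10.8° ≈ 011°.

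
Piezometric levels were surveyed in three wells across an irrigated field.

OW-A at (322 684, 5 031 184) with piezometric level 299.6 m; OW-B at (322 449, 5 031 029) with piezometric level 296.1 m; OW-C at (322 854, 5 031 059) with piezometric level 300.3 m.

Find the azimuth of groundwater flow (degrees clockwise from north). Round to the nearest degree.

Taking OW-A as reference: OW-B−OW-A = (-235, -155, -3.5); OW-C−OW-A = (170, -125, +0.7).
Determinant of the coordinate differences = (-235)·(-125) − 170·(-155) = 55725.
∂h/∂x = [(-3.5)·(-125) − (+0.7)·(-155)] / 55725 = +0.009798
∂h/∂y = [(-235)·(+0.7) − 170·(-3.5)] / 55725 = +0.007725
Flow direction (−∇h) has components (-0.009798 E, -0.007725 N).
Azimuth = atan2(E, N) = atan2(-0.009798, -0.007725) = 231.7° ≈ 232°.

232°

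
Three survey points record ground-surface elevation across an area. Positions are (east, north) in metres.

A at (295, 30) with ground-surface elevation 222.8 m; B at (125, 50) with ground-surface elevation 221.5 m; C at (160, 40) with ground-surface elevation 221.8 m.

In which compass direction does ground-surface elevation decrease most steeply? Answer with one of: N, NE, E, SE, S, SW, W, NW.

NW

Three-point gradient (reference A): Δ to B = (-170, 20, -1.3), Δ to C = (-135, 10, -1.0).
∂z/∂x = +0.007000, ∂z/∂y = -0.005500 (det = 1000).
Steepest decrease is along −∇f = (-0.007000 E, +0.005500 N) → northwest.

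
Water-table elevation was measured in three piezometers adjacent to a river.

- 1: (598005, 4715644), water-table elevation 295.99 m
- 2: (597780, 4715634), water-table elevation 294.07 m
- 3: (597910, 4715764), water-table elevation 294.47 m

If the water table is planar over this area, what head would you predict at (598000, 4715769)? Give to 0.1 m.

Differences from 1: to 2 (Δx, Δy, Δh) = (-225, -10, -1.92); to 3 = (-95, 120, -1.52).
Solve a·Δx + b·Δy = Δh: det = (-225)·120 − (-95)·(-10) = -27950.
∂h/∂x = [(-1.92)·120 − (-1.52)·(-10)] / -27950 = +0.008787
∂h/∂y = [(-225)·(-1.52) − (-95)·(-1.92)] / -27950 = -0.005710
h(598000, 4715769) = 295.99 + (+0.008787)·(-5) + (-0.005710)·(125) = 295.99 -0.044 -0.714 = 295.232 m.

295.2 m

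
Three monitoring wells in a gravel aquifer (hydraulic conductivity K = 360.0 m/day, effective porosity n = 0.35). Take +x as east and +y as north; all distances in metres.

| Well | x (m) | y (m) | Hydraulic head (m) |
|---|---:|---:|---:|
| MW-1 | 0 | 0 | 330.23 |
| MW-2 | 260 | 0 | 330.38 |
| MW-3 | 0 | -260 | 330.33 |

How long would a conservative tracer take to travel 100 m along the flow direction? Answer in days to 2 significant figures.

140 days

∂h/∂x = (330.38 − 330.23) / (260 − 0) = +0.0005769
∂h/∂y = (330.33 − 330.23) / (-260 − 0) = -0.0003846
|∇h| = √(0.0005769² + -0.0003846²) = 0.0006933
Seepage velocity v = K·i/n = 360.0 × 0.0006933 / 0.35 = 0.7131 m/day.
t = 100 / 0.7131 = 140.2 days.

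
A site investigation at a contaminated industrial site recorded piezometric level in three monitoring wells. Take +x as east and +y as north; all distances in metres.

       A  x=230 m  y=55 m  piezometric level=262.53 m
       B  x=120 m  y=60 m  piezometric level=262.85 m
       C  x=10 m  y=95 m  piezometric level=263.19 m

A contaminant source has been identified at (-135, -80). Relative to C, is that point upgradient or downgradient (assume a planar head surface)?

Differences from A: to B (Δx, Δy, Δh) = (-110, 5, +0.32); to C = (-220, 40, +0.66).
Solve a·Δx + b·Δy = Δh: det = (-110)·40 − (-220)·5 = -3300.
∂h/∂x = [(+0.32)·40 − (+0.66)·5] / -3300 = -0.002879
∂h/∂y = [(-110)·(+0.66) − (-220)·(+0.32)] / -3300 = +0.0006667
Head at (-135, -80) = 262.53 + (-0.002879)·(-365) + (+0.0006667)·(-135) = 263.49 m.
That is higher than the 263.19 m at C, so the point is upgradient.

upgradient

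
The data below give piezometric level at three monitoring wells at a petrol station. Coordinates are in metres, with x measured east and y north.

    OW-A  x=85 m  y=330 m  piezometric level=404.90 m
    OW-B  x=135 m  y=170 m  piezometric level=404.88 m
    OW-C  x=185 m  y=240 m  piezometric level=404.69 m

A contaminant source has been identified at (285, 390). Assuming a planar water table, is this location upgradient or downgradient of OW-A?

With h = a·x + b·y + c and OW-A as origin, the differences give:
  50·a + (-160)·b = -0.02
  100·a + (-90)·b = -0.21
Eliminate b (×(-90) and ×(-160), subtract): 11500·a = -31.800 → a = ∂h/∂x = -0.002765
Back-substitute: b = ∂h/∂y = -0.0007391.
Head at (285, 390) = 404.90 + (-0.002765)·(200) + (-0.0007391)·(60) = 404.30 m.
That is lower than the 404.90 m at OW-A, so the point is downgradient.

downgradient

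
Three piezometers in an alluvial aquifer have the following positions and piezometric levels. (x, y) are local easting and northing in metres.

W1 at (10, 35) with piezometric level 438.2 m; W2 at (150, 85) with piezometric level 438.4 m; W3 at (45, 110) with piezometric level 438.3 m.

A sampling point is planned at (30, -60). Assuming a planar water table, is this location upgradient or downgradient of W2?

Differences from W1: to W2 (Δx, Δy, Δh) = (140, 50, +0.2); to W3 = (35, 75, +0.1).
Solve a·Δx + b·Δy = Δh: det = 140·75 − 35·50 = 8750.
∂h/∂x = [(+0.2)·75 − (+0.1)·50] / 8750 = +0.001143
∂h/∂y = [140·(+0.1) − 35·(+0.2)] / 8750 = +0.0008000
Head at (30, -60) = 438.2 + (+0.001143)·(20) + (+0.0008000)·(-95) = 438.15 m.
That is lower than the 438.4 m at W2, so the point is downgradient.

downgradient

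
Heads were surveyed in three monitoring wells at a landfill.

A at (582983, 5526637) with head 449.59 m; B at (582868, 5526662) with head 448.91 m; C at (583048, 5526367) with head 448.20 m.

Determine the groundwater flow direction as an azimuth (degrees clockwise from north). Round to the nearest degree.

227°

Differences from A: to B (Δx, Δy, Δh) = (-115, 25, -0.68); to C = (65, -270, -1.39).
Determinant of the coordinate differences = (-115)·(-270) − 65·25 = 29425.
∂h/∂x = [(-0.68)·(-270) − (-1.39)·25] / 29425 = +0.007421
∂h/∂y = [(-115)·(-1.39) − 65·(-0.68)] / 29425 = +0.006935
Flow direction (−∇h) has components (-0.007421 E, -0.006935 N).
Azimuth = atan2(E, N) = atan2(-0.007421, -0.006935) = 226.9° ≈ 227°.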